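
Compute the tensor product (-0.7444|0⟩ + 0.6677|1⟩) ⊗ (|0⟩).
-0.7444|00⟩ + 0.6677|10⟩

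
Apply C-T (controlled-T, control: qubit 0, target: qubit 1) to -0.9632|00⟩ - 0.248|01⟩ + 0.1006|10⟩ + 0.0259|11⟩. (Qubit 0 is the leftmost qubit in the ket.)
-0.9632|00⟩ - 0.248|01⟩ + 0.1006|10⟩ + (0.01831 + 0.01831i)|11⟩

C-T leaves the control-|0⟩ kets |00⟩, |01⟩ unchanged and applies T to qubit 1 on the control-|1⟩ pair (|10⟩, |11⟩).
T = [[1, 0], [0, (1/√2 + (1/√2)i)]].
With a = amp(|10⟩) = 0.1006 and b = amp(|11⟩) = 0.0259:
new amp(|10⟩) = (1)·a = 0.1006
new amp(|11⟩) = (1/√2 + (1/√2)i)·b = (0.01831 + 0.01831i)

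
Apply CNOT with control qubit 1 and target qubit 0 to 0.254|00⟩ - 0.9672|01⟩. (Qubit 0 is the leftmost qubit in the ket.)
0.254|00⟩ - 0.9672|11⟩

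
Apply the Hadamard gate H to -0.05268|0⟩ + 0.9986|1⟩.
0.6689|0⟩ - 0.7434|1⟩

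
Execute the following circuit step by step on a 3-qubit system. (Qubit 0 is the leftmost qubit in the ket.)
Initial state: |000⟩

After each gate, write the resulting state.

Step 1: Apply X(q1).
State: |010⟩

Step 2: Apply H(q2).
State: 1/√2|010⟩ + 1/√2|011⟩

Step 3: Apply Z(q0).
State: 1/√2|010⟩ + 1/√2|011⟩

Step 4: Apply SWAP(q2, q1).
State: 1/√2|001⟩ + 1/√2|011⟩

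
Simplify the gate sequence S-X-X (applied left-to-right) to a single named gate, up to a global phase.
S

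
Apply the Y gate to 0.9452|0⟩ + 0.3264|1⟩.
-0.3264i|0⟩ + 0.9452i|1⟩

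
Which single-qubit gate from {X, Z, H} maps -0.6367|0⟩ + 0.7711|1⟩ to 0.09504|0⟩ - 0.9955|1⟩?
H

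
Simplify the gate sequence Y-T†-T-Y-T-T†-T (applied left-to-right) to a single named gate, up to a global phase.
T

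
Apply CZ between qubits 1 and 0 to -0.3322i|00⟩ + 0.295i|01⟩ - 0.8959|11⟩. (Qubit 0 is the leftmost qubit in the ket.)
-0.3322i|00⟩ + 0.295i|01⟩ + 0.8959|11⟩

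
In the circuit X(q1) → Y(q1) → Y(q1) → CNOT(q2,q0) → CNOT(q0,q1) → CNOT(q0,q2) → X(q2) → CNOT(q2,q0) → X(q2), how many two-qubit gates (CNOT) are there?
4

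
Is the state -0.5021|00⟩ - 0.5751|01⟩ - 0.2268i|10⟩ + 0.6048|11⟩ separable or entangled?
Entangled

Writing the state as a|00⟩ + b|01⟩ + c|10⟩ + d|11⟩, it is a product state iff ad − bc = 0.
Here (a, b, c, d) = (-0.5021, -0.5751, -0.2268i, 0.6048): ad − bc = (-0.5021)(0.6048) − (-0.5751)(-0.2268i) = (-0.3037 - 0.1304i) ≠ 0, so the state is entangled.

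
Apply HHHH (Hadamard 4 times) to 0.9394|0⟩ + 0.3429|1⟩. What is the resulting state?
0.9394|0⟩ + 0.3429|1⟩

H² = I, so an even number of Hadamards cancels: H^4 = I and the state is unchanged.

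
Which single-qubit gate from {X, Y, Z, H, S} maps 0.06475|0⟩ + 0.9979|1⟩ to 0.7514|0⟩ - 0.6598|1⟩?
H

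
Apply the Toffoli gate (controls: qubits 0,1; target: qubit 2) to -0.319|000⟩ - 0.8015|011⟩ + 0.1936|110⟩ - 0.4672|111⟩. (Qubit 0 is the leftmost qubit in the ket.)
-0.319|000⟩ - 0.8015|011⟩ - 0.4672|110⟩ + 0.1936|111⟩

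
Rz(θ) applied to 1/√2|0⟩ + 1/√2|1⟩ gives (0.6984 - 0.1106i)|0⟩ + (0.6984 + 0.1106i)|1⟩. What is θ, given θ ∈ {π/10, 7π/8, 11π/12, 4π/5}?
π/10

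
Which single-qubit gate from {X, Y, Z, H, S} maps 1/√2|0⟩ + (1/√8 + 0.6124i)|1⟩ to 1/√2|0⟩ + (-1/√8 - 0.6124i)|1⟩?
Z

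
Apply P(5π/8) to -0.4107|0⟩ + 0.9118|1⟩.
-0.4107|0⟩ + (-0.3489 + 0.8424i)|1⟩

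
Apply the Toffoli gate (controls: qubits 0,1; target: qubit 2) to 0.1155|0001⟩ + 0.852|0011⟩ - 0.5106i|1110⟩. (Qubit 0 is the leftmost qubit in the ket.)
0.1155|0001⟩ + 0.852|0011⟩ - 0.5106i|1100⟩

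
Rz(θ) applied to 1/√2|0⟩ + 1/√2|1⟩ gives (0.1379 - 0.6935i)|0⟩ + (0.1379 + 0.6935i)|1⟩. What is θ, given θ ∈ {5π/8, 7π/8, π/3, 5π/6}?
7π/8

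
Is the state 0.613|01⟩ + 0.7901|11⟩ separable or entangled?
Separable

Writing the state as a|00⟩ + b|01⟩ + c|10⟩ + d|11⟩, it is a product state iff ad − bc = 0.
Here (a, b, c, d) = (0, 0.613, 0, 0.7901): ad − bc = (0)(0.7901) − (0.613)(0) = 0, so the state is separable.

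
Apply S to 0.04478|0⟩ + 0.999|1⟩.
0.04478|0⟩ + 0.999i|1⟩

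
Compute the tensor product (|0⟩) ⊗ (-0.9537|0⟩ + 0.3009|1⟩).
-0.9537|00⟩ + 0.3009|01⟩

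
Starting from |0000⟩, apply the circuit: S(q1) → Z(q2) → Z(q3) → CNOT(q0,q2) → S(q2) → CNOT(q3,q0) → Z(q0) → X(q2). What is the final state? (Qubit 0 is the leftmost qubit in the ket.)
|0010⟩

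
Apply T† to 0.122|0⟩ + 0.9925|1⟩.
0.122|0⟩ + (0.7018 - 0.7018i)|1⟩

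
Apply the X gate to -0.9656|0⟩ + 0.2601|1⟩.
0.2601|0⟩ - 0.9656|1⟩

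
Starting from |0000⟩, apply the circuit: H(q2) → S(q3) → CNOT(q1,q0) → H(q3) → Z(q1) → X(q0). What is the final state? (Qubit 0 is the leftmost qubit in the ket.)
1/2|1000⟩ + 1/2|1001⟩ + 1/2|1010⟩ + 1/2|1011⟩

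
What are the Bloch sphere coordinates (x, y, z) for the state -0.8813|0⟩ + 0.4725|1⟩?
(-0.8328, 0, 0.5534)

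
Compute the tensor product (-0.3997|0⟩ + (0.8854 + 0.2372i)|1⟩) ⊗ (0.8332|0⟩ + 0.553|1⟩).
-0.333|00⟩ - 0.221|01⟩ + (0.7377 + 0.1976i)|10⟩ + (0.4896 + 0.1312i)|11⟩

amp(|b₁b₂…⟩) = product of the factor amplitudes for bits b₁, b₂, …; only kets whose every factor amplitude is nonzero survive.
|00⟩: (-0.3997)(0.8332) = -0.333
|01⟩: (-0.3997)(0.553) = -0.221
|10⟩: (0.8854 + 0.2372i)(0.8332) = (0.7377 + 0.1976i)
|11⟩: (0.8854 + 0.2372i)(0.553) = (0.4896 + 0.1312i)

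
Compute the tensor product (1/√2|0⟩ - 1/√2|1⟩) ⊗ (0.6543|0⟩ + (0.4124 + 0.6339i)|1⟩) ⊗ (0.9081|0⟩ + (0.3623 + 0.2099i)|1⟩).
0.4201|000⟩ + (0.1676 + 0.09711i)|001⟩ + (0.2648 + 0.407i)|010⟩ + (0.01157 + 0.2236i)|011⟩ - 0.4201|100⟩ + (-0.1676 - 0.09711i)|101⟩ + (-0.2648 - 0.407i)|110⟩ + (-0.01157 - 0.2236i)|111⟩

amp(|b₁b₂…⟩) = product of the factor amplitudes for bits b₁, b₂, …; only kets whose every factor amplitude is nonzero survive.
|000⟩: (1/√2)(0.6543)(0.9081) = 0.4201
|001⟩: (1/√2)(0.6543)(0.3623 + 0.2099i) = (0.1676 + 0.09711i)
|010⟩: (1/√2)(0.4124 + 0.6339i)(0.9081) = (0.2648 + 0.407i)
|011⟩: (1/√2)(0.4124 + 0.6339i)(0.3623 + 0.2099i) = (0.01157 + 0.2236i)
|100⟩: (-1/√2)(0.6543)(0.9081) = -0.4201
|101⟩: (-1/√2)(0.6543)(0.3623 + 0.2099i) = (-0.1676 - 0.09711i)
|110⟩: (-1/√2)(0.4124 + 0.6339i)(0.9081) = (-0.2648 - 0.407i)
|111⟩: (-1/√2)(0.4124 + 0.6339i)(0.3623 + 0.2099i) = (-0.01157 - 0.2236i)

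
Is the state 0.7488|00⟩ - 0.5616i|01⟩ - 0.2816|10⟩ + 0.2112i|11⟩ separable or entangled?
Separable

Writing the state as a|00⟩ + b|01⟩ + c|10⟩ + d|11⟩, it is a product state iff ad − bc = 0.
Here (a, b, c, d) = (0.7488, -0.5616i, -0.2816, 0.2112i): ad − bc = (0.7488)(0.2112i) − (-0.5616i)(-0.2816) = 0, so the state is separable.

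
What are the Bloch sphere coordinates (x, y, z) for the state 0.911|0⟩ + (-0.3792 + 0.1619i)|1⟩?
(-0.6909, 0.295, 0.6599)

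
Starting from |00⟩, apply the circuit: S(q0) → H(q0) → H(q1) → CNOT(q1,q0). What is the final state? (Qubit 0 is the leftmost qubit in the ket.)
1/2|00⟩ + 1/2|01⟩ + 1/2|10⟩ + 1/2|11⟩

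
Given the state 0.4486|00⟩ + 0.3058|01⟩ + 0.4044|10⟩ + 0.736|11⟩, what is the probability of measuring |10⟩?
0.1635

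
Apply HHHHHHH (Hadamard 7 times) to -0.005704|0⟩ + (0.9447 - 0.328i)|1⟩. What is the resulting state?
(0.664 - 0.2319i)|0⟩ + (-0.672 + 0.2319i)|1⟩

H² = I, so H^7 = H: a single Hadamard. With (a, b) = (-0.005704, (0.9447 - 0.328i)), H gives ((a + b)/√2, (a − b)/√2) = ((0.664 - 0.2319i), (-0.672 + 0.2319i)).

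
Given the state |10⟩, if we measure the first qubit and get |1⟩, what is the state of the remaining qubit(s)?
|0⟩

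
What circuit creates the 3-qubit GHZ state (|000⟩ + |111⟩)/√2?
H(q0) → CNOT(q0,q1) → CNOT(q0,q2)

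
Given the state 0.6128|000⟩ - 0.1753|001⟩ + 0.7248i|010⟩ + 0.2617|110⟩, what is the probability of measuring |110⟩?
0.06849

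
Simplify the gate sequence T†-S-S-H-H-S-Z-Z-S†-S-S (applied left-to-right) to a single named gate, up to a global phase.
T†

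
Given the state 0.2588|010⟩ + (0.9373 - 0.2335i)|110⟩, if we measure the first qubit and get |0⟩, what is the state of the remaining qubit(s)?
|10⟩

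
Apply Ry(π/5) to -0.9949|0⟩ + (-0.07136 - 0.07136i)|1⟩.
(-0.9242 + 0.02205i)|0⟩ + (-0.3753 - 0.06787i)|1⟩

Ry(π/5) = [[cos(θ/2), −sin(θ/2)], [sin(θ/2), cos(θ/2)]]; θ = π/5, cos(θ/2) ≈ 0.951057, sin(θ/2) ≈ 0.309017.
With a = amp(|0⟩) = -0.9949 and b = amp(|1⟩) = (-0.07136 - 0.07136i):
new amp(|0⟩) = (0.951057)·a + (-0.309017)·b = (-0.9242 + 0.02205i)
new amp(|1⟩) = (0.309017)·a + (0.951057)·b = (-0.3753 - 0.06787i)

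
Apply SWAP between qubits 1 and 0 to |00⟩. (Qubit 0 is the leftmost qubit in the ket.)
|00⟩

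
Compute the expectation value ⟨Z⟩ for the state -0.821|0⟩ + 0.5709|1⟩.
0.3481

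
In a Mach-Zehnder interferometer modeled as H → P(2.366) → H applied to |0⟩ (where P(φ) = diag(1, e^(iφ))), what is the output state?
(0.143 + 0.3501i)|0⟩ + (0.857 - 0.3501i)|1⟩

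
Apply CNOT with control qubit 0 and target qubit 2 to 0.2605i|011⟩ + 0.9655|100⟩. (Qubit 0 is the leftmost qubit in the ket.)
0.2605i|011⟩ + 0.9655|101⟩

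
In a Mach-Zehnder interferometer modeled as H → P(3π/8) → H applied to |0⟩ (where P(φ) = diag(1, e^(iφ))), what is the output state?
(0.6913 + 0.4619i)|0⟩ + (0.3087 - 0.4619i)|1⟩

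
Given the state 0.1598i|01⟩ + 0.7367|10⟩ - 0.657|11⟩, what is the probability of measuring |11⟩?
0.4316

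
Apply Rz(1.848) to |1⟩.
(0.6026 + 0.798i)|1⟩

Rz(1.848) = [[e^(−iθ/2), 0], [0, e^(iθ/2)]] with e^(±iθ/2) = cos(θ/2) ± i·sin(θ/2); θ = 1.848, cos(θ/2) ≈ 0.602633, sin(θ/2) ≈ 0.798019.
With a = amp(|0⟩) = 0 and b = amp(|1⟩) = 1:
new amp(|0⟩) = (0.602633 - 0.798019i)·a = 0
new amp(|1⟩) = (0.602633 + 0.798019i)·b = (0.6026 + 0.798i)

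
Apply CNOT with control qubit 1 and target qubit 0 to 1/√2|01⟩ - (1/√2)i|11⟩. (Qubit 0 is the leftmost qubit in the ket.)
-(1/√2)i|01⟩ + 1/√2|11⟩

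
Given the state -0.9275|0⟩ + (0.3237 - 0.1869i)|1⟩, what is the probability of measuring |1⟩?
0.1397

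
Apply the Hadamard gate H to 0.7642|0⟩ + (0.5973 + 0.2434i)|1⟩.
(0.9627 + 0.1721i)|0⟩ + (0.118 - 0.1721i)|1⟩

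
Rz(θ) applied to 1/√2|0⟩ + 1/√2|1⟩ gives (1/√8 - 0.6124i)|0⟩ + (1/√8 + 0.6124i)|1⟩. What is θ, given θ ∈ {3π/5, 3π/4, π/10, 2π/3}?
2π/3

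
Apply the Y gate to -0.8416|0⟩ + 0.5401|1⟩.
-0.5401i|0⟩ - 0.8416i|1⟩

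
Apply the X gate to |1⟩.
|0⟩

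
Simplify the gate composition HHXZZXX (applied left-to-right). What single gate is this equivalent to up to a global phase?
X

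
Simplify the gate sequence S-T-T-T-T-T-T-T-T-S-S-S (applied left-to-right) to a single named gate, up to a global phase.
I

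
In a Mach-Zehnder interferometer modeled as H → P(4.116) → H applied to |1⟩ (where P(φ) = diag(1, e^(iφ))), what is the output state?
(0.7808 + 0.4137i)|0⟩ + (0.2192 - 0.4137i)|1⟩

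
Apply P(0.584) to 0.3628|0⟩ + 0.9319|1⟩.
0.3628|0⟩ + (0.7775 + 0.5138i)|1⟩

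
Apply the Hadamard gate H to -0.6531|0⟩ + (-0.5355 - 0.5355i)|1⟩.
(-0.8405 - 0.3787i)|0⟩ + (-0.08316 + 0.3787i)|1⟩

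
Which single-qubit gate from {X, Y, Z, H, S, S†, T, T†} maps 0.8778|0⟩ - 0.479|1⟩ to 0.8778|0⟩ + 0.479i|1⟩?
S†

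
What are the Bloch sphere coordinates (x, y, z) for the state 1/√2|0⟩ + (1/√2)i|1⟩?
(0, 1, 0)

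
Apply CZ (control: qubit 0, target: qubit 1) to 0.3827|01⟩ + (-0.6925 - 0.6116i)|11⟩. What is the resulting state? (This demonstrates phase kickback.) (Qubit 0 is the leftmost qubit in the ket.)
0.3827|01⟩ + (0.6925 + 0.6116i)|11⟩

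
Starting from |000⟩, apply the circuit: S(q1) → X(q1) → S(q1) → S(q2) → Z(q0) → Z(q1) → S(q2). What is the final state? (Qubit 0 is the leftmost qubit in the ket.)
-i|010⟩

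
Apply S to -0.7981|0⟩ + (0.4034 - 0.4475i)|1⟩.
-0.7981|0⟩ + (0.4475 + 0.4034i)|1⟩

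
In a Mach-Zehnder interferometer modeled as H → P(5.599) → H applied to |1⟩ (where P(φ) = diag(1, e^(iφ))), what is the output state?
(0.1125 + 0.316i)|0⟩ + (0.8875 - 0.316i)|1⟩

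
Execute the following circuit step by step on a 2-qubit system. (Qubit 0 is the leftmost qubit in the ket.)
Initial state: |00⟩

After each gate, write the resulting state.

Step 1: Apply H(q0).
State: 1/√2|00⟩ + 1/√2|10⟩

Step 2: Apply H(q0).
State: |00⟩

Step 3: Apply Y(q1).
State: i|01⟩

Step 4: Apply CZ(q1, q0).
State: i|01⟩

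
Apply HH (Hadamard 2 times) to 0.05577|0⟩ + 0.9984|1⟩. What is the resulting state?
0.05577|0⟩ + 0.9984|1⟩

H² = I, so an even number of Hadamards cancels: H^2 = I and the state is unchanged.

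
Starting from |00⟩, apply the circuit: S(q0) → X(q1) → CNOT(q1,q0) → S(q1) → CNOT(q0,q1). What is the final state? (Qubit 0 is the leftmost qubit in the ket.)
i|10⟩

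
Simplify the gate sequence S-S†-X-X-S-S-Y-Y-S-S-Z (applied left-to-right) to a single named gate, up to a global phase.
Z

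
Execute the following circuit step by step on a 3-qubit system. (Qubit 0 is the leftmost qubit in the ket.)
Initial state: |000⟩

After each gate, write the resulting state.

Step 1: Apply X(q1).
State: |010⟩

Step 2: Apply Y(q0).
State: i|110⟩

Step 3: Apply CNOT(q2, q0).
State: i|110⟩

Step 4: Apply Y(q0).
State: |010⟩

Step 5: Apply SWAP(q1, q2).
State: |001⟩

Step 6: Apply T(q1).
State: |001⟩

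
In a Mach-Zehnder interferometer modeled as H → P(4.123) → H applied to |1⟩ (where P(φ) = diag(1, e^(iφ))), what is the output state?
(0.7779 + 0.4156i)|0⟩ + (0.2221 - 0.4156i)|1⟩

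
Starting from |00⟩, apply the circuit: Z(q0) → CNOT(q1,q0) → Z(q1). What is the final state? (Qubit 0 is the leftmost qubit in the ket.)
|00⟩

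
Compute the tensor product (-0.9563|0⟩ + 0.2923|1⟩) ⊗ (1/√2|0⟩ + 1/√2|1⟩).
-0.6762|00⟩ - 0.6762|01⟩ + 0.2067|10⟩ + 0.2067|11⟩

amp(|b₁b₂…⟩) = product of the factor amplitudes for bits b₁, b₂, …; only kets whose every factor amplitude is nonzero survive.
|00⟩: (-0.9563)(1/√2) = -0.6762
|01⟩: (-0.9563)(1/√2) = -0.6762
|10⟩: (0.2923)(1/√2) = 0.2067
|11⟩: (0.2923)(1/√2) = 0.2067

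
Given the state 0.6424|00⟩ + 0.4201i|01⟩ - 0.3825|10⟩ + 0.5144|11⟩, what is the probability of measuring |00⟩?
0.4127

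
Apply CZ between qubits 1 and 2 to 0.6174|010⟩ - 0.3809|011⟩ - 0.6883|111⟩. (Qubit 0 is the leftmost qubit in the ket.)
0.6174|010⟩ + 0.3809|011⟩ + 0.6883|111⟩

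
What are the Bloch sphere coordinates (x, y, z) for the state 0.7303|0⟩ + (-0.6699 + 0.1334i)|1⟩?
(-0.9785, 0.1948, 0.06678)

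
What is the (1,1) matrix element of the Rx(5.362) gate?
-0.8958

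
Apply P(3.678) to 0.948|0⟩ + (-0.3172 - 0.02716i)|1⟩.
0.948|0⟩ + (0.2588 + 0.1855i)|1⟩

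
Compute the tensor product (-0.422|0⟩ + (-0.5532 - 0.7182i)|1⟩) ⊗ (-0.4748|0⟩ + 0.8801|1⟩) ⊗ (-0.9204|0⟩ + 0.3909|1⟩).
-0.1844|000⟩ + 0.07832|001⟩ + 0.3418|010⟩ - 0.1452|011⟩ + (-0.2418 - 0.3139i)|100⟩ + (0.1027 + 0.1333i)|101⟩ + (0.4481 + 0.5818i)|110⟩ + (-0.1903 - 0.2471i)|111⟩

amp(|b₁b₂…⟩) = product of the factor amplitudes for bits b₁, b₂, …; only kets whose every factor amplitude is nonzero survive.
|000⟩: (-0.422)(-0.4748)(-0.9204) = -0.1844
|001⟩: (-0.422)(-0.4748)(0.3909) = 0.07832
|010⟩: (-0.422)(0.8801)(-0.9204) = 0.3418
|011⟩: (-0.422)(0.8801)(0.3909) = -0.1452
|100⟩: (-0.5532 - 0.7182i)(-0.4748)(-0.9204) = (-0.2418 - 0.3139i)
|101⟩: (-0.5532 - 0.7182i)(-0.4748)(0.3909) = (0.1027 + 0.1333i)
|110⟩: (-0.5532 - 0.7182i)(0.8801)(-0.9204) = (0.4481 + 0.5818i)
|111⟩: (-0.5532 - 0.7182i)(0.8801)(0.3909) = (-0.1903 - 0.2471i)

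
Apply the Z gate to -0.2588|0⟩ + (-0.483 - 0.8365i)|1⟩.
-0.2588|0⟩ + (0.483 + 0.8365i)|1⟩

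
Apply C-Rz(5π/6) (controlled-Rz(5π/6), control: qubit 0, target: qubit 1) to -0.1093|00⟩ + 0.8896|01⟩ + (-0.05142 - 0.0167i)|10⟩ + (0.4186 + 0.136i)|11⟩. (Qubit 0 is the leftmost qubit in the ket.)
-0.1093|00⟩ + 0.8896|01⟩ + (-0.02944 + 0.04535i)|10⟩ + (-0.02302 + 0.4395i)|11⟩

C-Rz(5π/6) leaves the control-|0⟩ kets |00⟩, |01⟩ unchanged and applies Rz(5π/6) to qubit 1 on the control-|1⟩ pair (|10⟩, |11⟩).
Rz(5π/6) = [[e^(−iθ/2), 0], [0, e^(iθ/2)]] with e^(±iθ/2) = cos(θ/2) ± i·sin(θ/2); θ = 5π/6, cos(θ/2) ≈ 0.258819, sin(θ/2) ≈ 0.965926.
With a = amp(|10⟩) = (-0.05142 - 0.0167i) and b = amp(|11⟩) = (0.4186 + 0.136i):
new amp(|10⟩) = (0.258819 - 0.965926i)·a = (-0.02944 + 0.04535i)
new amp(|11⟩) = (0.258819 + 0.965926i)·b = (-0.02302 + 0.4395i)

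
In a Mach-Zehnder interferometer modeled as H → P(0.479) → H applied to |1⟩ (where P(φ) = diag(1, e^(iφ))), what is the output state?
(0.05627 - 0.2304i)|0⟩ + (0.9437 + 0.2304i)|1⟩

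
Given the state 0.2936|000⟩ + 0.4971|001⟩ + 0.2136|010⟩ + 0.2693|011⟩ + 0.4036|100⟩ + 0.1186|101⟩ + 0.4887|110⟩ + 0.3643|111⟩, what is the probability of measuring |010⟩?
0.04562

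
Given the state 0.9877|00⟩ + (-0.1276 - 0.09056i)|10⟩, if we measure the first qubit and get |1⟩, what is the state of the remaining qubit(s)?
(-0.8155 - 0.5788i)|0⟩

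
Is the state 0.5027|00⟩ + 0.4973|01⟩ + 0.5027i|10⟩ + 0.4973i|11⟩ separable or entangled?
Separable

Writing the state as a|00⟩ + b|01⟩ + c|10⟩ + d|11⟩, it is a product state iff ad − bc = 0.
Here (a, b, c, d) = (0.5027, 0.4973, 0.5027i, 0.4973i): ad − bc = (0.5027)(0.4973i) − (0.4973)(0.5027i) = 0, so the state is separable.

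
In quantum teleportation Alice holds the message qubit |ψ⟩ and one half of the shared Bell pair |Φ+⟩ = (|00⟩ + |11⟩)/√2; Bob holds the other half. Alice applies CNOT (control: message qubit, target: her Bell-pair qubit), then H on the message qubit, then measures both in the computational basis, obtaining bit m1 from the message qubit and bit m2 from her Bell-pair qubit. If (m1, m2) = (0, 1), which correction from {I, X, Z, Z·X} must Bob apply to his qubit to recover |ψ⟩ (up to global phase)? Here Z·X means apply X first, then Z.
X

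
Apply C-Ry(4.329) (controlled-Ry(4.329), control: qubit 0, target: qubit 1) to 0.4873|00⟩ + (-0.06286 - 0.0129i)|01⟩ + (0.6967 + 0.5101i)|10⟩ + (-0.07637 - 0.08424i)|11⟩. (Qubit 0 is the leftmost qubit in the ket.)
0.4873|00⟩ + (-0.06286 - 0.0129i)|01⟩ + (-0.3265 - 0.2155i)|10⟩ + (0.6202 + 0.4699i)|11⟩

C-Ry(4.329) leaves the control-|0⟩ kets |00⟩, |01⟩ unchanged and applies Ry(4.329) to qubit 1 on the control-|1⟩ pair (|10⟩, |11⟩).
Ry(4.329) = [[cos(θ/2), −sin(θ/2)], [sin(θ/2), cos(θ/2)]]; θ = 4.329, cos(θ/2) ≈ -0.559435, sin(θ/2) ≈ 0.828874.
With a = amp(|10⟩) = (0.6967 + 0.5101i) and b = amp(|11⟩) = (-0.07637 - 0.08424i):
new amp(|10⟩) = (-0.559435)·a + (-0.828874)·b = (-0.3265 - 0.2155i)
new amp(|11⟩) = (0.828874)·a + (-0.559435)·b = (0.6202 + 0.4699i)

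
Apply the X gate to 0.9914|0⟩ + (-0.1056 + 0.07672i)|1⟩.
(-0.1056 + 0.07672i)|0⟩ + 0.9914|1⟩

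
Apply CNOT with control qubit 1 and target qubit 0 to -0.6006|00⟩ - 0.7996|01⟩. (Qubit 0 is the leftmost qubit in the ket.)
-0.6006|00⟩ - 0.7996|11⟩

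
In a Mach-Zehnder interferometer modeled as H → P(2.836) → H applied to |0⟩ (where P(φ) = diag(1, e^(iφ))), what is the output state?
(0.02317 + 0.1504i)|0⟩ + (0.9768 - 0.1504i)|1⟩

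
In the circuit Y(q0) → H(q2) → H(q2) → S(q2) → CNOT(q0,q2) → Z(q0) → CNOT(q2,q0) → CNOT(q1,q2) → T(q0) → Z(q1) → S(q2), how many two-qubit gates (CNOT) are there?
3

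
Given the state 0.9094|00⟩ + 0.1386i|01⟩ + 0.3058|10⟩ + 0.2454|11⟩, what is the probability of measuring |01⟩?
0.01921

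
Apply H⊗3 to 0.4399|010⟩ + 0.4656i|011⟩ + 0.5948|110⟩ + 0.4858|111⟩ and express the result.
(0.5376 + 0.1646i)|000⟩ + (0.1941 - 0.1646i)|001⟩ + (-0.5376 - 0.1646i)|010⟩ + (-0.1941 + 0.1646i)|011⟩ + (-0.2265 + 0.1646i)|100⟩ + (0.117 - 0.1646i)|101⟩ + (0.2265 - 0.1646i)|110⟩ + (-0.117 + 0.1646i)|111⟩

H⊗3 gives amp(|y⟩) = (1/2√2) Σ_x (−1)^(x·y) amp(|x⟩), where x·y is the number of positions in which both x and y have a 1.
|000⟩: (0.4399 + 0.4656i + 0.5948 + 0.4858)/(2√2) = (0.5376 + 0.1646i)
|001⟩: (0.4399 - 0.4656i + 0.5948 - 0.4858)/(2√2) = (0.1941 - 0.1646i)
|010⟩: (-0.4399 - 0.4656i - 0.5948 - 0.4858)/(2√2) = (-0.5376 - 0.1646i)
|011⟩: (-0.4399 + 0.4656i - 0.5948 + 0.4858)/(2√2) = (-0.1941 + 0.1646i)
|100⟩: (0.4399 + 0.4656i - 0.5948 - 0.4858)/(2√2) = (-0.2265 + 0.1646i)
|101⟩: (0.4399 - 0.4656i - 0.5948 + 0.4858)/(2√2) = (0.117 - 0.1646i)
|110⟩: (-0.4399 - 0.4656i + 0.5948 + 0.4858)/(2√2) = (0.2265 - 0.1646i)
|111⟩: (-0.4399 + 0.4656i + 0.5948 - 0.4858)/(2√2) = (-0.117 + 0.1646i)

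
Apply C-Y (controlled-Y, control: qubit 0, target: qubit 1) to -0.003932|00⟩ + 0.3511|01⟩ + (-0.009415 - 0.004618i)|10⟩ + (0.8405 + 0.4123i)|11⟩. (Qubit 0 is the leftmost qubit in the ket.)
-0.003932|00⟩ + 0.3511|01⟩ + (0.4123 - 0.8405i)|10⟩ + (0.004618 - 0.009415i)|11⟩

C-Y leaves the control-|0⟩ kets |00⟩, |01⟩ unchanged and applies Y to qubit 1 on the control-|1⟩ pair (|10⟩, |11⟩).
Y = [[0, -i], [i, 0]].
With a = amp(|10⟩) = (-0.009415 - 0.004618i) and b = amp(|11⟩) = (0.8405 + 0.4123i):
new amp(|10⟩) = (-i)·b = (0.4123 - 0.8405i)
new amp(|11⟩) = (i)·a = (0.004618 - 0.009415i)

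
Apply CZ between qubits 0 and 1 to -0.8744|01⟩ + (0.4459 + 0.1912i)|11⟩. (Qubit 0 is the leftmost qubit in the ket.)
-0.8744|01⟩ + (-0.4459 - 0.1912i)|11⟩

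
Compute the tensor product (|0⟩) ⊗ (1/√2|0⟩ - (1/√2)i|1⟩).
1/√2|00⟩ - (1/√2)i|01⟩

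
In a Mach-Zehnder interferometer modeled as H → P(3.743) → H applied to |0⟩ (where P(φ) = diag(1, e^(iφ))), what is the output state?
(0.08773 - 0.2829i)|0⟩ + (0.9123 + 0.2829i)|1⟩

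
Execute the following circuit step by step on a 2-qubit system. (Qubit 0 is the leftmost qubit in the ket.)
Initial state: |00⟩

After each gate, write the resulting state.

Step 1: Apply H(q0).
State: 1/√2|00⟩ + 1/√2|10⟩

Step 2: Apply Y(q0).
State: -(1/√2)i|00⟩ + (1/√2)i|10⟩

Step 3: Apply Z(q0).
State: -(1/√2)i|00⟩ - (1/√2)i|10⟩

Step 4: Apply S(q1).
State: -(1/√2)i|00⟩ - (1/√2)i|10⟩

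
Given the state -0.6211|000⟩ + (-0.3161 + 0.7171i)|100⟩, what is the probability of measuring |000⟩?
0.3858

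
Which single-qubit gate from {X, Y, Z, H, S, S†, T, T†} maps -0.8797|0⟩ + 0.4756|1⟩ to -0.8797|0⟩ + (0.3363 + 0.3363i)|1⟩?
T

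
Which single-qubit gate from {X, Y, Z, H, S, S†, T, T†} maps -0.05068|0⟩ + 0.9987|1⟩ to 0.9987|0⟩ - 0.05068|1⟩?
X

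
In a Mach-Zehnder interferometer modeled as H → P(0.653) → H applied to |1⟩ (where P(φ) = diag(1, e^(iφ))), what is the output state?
(0.1029 - 0.3038i)|0⟩ + (0.8971 + 0.3038i)|1⟩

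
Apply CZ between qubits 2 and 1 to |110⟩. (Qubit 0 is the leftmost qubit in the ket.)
|110⟩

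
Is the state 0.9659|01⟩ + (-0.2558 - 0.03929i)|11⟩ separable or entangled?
Separable

Writing the state as a|00⟩ + b|01⟩ + c|10⟩ + d|11⟩, it is a product state iff ad − bc = 0.
Here (a, b, c, d) = (0, 0.9659, 0, (-0.2558 - 0.03929i)): ad − bc = (0)(-0.2558 - 0.03929i) − (0.9659)(0) = 0, so the state is separable.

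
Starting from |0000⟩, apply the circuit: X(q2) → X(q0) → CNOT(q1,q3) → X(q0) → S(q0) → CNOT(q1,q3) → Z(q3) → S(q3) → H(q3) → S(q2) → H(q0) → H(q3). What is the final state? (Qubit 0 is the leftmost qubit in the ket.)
(1/√2)i|0010⟩ + (1/√2)i|1010⟩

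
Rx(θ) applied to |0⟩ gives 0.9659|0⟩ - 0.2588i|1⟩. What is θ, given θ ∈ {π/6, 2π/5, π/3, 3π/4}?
π/6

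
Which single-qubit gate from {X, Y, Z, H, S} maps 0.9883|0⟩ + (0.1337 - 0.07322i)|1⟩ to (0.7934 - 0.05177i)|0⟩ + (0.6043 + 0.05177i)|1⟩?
H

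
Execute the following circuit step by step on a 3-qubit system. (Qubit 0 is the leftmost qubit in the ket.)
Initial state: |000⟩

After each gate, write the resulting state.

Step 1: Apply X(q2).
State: |001⟩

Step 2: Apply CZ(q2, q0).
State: |001⟩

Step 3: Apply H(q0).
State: 1/√2|001⟩ + 1/√2|101⟩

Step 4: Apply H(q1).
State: 1/2|001⟩ + 1/2|011⟩ + 1/2|101⟩ + 1/2|111⟩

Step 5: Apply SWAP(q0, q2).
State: 1/2|100⟩ + 1/2|101⟩ + 1/2|110⟩ + 1/2|111⟩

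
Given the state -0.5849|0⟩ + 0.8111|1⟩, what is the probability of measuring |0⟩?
0.3421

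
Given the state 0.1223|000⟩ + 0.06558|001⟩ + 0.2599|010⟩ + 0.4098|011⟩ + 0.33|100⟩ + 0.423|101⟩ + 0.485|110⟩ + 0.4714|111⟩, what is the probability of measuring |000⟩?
0.01496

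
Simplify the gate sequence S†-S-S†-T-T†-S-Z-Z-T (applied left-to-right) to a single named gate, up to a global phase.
T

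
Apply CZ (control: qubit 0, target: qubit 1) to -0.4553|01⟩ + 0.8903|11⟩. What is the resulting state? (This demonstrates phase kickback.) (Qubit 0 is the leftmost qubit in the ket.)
-0.4553|01⟩ - 0.8903|11⟩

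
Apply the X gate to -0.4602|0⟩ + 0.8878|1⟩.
0.8878|0⟩ - 0.4602|1⟩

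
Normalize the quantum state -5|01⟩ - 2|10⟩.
-0.9285|01⟩ - 0.3714|10⟩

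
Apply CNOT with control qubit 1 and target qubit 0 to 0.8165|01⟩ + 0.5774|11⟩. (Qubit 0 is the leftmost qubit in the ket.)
0.5774|01⟩ + 0.8165|11⟩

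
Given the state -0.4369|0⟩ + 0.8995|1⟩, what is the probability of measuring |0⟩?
0.1909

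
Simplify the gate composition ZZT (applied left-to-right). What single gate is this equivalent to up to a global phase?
T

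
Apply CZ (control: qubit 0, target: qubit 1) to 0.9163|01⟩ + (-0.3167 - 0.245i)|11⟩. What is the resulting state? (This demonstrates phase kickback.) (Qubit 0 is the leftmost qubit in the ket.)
0.9163|01⟩ + (0.3167 + 0.245i)|11⟩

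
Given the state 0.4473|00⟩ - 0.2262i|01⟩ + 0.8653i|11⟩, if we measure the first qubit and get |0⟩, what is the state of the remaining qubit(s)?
0.8924|0⟩ - 0.4513i|1⟩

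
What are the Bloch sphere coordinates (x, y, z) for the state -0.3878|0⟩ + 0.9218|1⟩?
(-0.7149, 0, -0.6993)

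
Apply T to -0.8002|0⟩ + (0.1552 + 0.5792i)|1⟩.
-0.8002|0⟩ + (-0.2998 + 0.5193i)|1⟩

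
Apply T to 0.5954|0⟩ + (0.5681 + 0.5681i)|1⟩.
0.5954|0⟩ + 0.8034i|1⟩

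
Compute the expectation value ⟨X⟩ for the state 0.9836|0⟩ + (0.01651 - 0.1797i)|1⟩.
0.03248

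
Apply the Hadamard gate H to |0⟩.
1/√2|0⟩ + 1/√2|1⟩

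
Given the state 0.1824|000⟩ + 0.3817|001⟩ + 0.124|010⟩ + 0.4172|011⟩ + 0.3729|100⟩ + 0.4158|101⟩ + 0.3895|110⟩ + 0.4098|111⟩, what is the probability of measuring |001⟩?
0.1457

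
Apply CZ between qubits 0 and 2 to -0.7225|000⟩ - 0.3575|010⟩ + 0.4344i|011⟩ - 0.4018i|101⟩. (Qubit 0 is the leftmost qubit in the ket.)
-0.7225|000⟩ - 0.3575|010⟩ + 0.4344i|011⟩ + 0.4018i|101⟩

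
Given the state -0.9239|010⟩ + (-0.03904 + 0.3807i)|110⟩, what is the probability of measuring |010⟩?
0.8536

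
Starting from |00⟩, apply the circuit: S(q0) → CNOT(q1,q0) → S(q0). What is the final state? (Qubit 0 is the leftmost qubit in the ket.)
|00⟩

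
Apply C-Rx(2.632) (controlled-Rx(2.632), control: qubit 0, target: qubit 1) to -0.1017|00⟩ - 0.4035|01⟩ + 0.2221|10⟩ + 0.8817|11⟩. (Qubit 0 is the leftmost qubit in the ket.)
-0.1017|00⟩ - 0.4035|01⟩ + (0.05598 - 0.8532i)|10⟩ + (0.2222 - 0.2149i)|11⟩

C-Rx(2.632) leaves the control-|0⟩ kets |00⟩, |01⟩ unchanged and applies Rx(2.632) to qubit 1 on the control-|1⟩ pair (|10⟩, |11⟩).
Rx(2.632) = [[cos(θ/2), −i·sin(θ/2)], [−i·sin(θ/2), cos(θ/2)]]; θ = 2.632, cos(θ/2) ≈ 0.252048, sin(θ/2) ≈ 0.967715.
With a = amp(|10⟩) = 0.2221 and b = amp(|11⟩) = 0.8817:
new amp(|10⟩) = (0.252048)·a + (-0.967715i)·b = (0.05598 - 0.8532i)
new amp(|11⟩) = (-0.967715i)·a + (0.252048)·b = (0.2222 - 0.2149i)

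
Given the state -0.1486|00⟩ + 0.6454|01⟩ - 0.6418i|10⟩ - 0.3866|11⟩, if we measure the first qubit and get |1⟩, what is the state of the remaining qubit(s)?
-0.8566i|0⟩ - 0.516|1⟩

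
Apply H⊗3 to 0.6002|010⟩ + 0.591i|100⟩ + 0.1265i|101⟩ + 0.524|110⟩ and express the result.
(0.3975 + 0.2537i)|000⟩ + (0.3975 + 0.1642i)|001⟩ + (-0.3975 + 0.2537i)|010⟩ + (-0.3975 + 0.1642i)|011⟩ + (0.02694 - 0.2537i)|100⟩ + (0.02694 - 0.1642i)|101⟩ + (-0.02694 - 0.2537i)|110⟩ + (-0.02694 - 0.1642i)|111⟩

H⊗3 gives amp(|y⟩) = (1/2√2) Σ_x (−1)^(x·y) amp(|x⟩), where x·y is the number of positions in which both x and y have a 1.
|000⟩: (0.6002 + 0.591i + 0.1265i + 0.524)/(2√2) = (0.3975 + 0.2537i)
|001⟩: (0.6002 + 0.591i - 0.1265i + 0.524)/(2√2) = (0.3975 + 0.1642i)
|010⟩: (-0.6002 + 0.591i + 0.1265i - 0.524)/(2√2) = (-0.3975 + 0.2537i)
|011⟩: (-0.6002 + 0.591i - 0.1265i - 0.524)/(2√2) = (-0.3975 + 0.1642i)
|100⟩: (0.6002 - 0.591i - 0.1265i - 0.524)/(2√2) = (0.02694 - 0.2537i)
|101⟩: (0.6002 - 0.591i + 0.1265i - 0.524)/(2√2) = (0.02694 - 0.1642i)
|110⟩: (-0.6002 - 0.591i - 0.1265i + 0.524)/(2√2) = (-0.02694 - 0.2537i)
|111⟩: (-0.6002 - 0.591i + 0.1265i + 0.524)/(2√2) = (-0.02694 - 0.1642i)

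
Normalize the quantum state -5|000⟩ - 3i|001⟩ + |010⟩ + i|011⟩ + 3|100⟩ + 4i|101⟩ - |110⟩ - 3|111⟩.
-0.5934|000⟩ - 0.356i|001⟩ + 0.1187|010⟩ + 0.1187i|011⟩ + 0.356|100⟩ + 0.4747i|101⟩ - 0.1187|110⟩ - 0.356|111⟩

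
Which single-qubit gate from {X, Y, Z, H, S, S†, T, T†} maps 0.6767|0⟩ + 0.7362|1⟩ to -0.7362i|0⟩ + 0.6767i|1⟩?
Y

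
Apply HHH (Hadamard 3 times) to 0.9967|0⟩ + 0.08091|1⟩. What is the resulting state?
0.762|0⟩ + 0.6476|1⟩

H² = I, so H^3 = H: a single Hadamard. With (a, b) = (0.9967, 0.08091), H gives ((a + b)/√2, (a − b)/√2) = (0.762, 0.6476).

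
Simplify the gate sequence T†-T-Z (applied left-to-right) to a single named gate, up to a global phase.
Z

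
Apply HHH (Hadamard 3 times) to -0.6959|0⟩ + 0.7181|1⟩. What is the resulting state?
0.0157|0⟩ - 0.9998|1⟩

H² = I, so H^3 = H: a single Hadamard. With (a, b) = (-0.6959, 0.7181), H gives ((a + b)/√2, (a − b)/√2) = (0.0157, -0.9998).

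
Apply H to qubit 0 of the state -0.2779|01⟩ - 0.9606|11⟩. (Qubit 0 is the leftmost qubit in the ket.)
-0.8758|01⟩ + 0.4827|11⟩

H on qubit 0 mixes each pair of kets that differ only in qubit 0: amplitudes (a, b) of (|…0…⟩, |…1…⟩) become ((a + b)/√2, (a − b)/√2). Kets absent from the input have amplitude 0.
(|01⟩, |11⟩): (a, b) = (-0.2779, -0.9606) → (-0.8758, 0.4827)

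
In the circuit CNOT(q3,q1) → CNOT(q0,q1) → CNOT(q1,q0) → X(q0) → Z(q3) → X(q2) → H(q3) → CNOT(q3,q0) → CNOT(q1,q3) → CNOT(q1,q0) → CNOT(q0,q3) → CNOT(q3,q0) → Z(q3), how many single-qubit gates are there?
5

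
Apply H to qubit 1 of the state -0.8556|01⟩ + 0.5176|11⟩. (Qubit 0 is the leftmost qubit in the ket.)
-0.605|00⟩ + 0.605|01⟩ + 0.366|10⟩ - 0.366|11⟩

H on qubit 1 mixes each pair of kets that differ only in qubit 1: amplitudes (a, b) of (|…0…⟩, |…1…⟩) become ((a + b)/√2, (a − b)/√2). Kets absent from the input have amplitude 0.
(|00⟩, |01⟩): (a, b) = (0, -0.8556) → (-0.605, 0.605)
(|10⟩, |11⟩): (a, b) = (0, 0.5176) → (0.366, -0.366)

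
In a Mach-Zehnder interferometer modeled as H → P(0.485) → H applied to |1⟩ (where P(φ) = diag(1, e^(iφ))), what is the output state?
(0.05766 - 0.2331i)|0⟩ + (0.9423 + 0.2331i)|1⟩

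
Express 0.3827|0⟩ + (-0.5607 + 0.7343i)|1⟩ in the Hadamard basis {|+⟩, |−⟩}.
(-0.1259 + 0.5192i)|+⟩ + (0.6671 - 0.5192i)|−⟩

With |ψ⟩ = α|0⟩ + β|1⟩, the Hadamard-basis coefficients are ⟨+|ψ⟩ = (α + β)/√2 and ⟨−|ψ⟩ = (α − β)/√2.
Here α = 0.3827, β = (-0.5607 + 0.7343i): (α + β)/√2 = (-0.1259 + 0.5192i), (α − β)/√2 = (0.6671 - 0.5192i).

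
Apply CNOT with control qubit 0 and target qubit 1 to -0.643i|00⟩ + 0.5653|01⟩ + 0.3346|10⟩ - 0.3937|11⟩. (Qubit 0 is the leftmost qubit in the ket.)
-0.643i|00⟩ + 0.5653|01⟩ - 0.3937|10⟩ + 0.3346|11⟩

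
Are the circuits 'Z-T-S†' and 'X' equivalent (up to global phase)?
No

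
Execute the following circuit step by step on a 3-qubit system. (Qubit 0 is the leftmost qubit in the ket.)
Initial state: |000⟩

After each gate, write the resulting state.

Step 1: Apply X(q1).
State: |010⟩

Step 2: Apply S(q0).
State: |010⟩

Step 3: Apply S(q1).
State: i|010⟩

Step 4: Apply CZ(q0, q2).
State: i|010⟩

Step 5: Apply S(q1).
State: -|010⟩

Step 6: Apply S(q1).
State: -i|010⟩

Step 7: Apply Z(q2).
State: -i|010⟩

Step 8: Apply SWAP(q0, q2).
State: -i|010⟩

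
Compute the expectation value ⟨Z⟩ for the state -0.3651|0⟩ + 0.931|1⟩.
-0.7335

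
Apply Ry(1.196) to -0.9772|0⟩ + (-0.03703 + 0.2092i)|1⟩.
(-0.7868 - 0.1178i)|0⟩ + (-0.5808 + 0.1729i)|1⟩

Ry(1.196) = [[cos(θ/2), −sin(θ/2)], [sin(θ/2), cos(θ/2)]]; θ = 1.196, cos(θ/2) ≈ 0.826463, sin(θ/2) ≈ 0.562991.
With a = amp(|0⟩) = -0.9772 and b = amp(|1⟩) = (-0.03703 + 0.2092i):
new amp(|0⟩) = (0.826463)·a + (-0.562991)·b = (-0.7868 - 0.1178i)
new amp(|1⟩) = (0.562991)·a + (0.826463)·b = (-0.5808 + 0.1729i)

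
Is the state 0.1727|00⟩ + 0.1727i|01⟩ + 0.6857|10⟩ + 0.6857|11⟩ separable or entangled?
Entangled

Writing the state as a|00⟩ + b|01⟩ + c|10⟩ + d|11⟩, it is a product state iff ad − bc = 0.
Here (a, b, c, d) = (0.1727, 0.1727i, 0.6857, 0.6857): ad − bc = (0.1727)(0.6857) − (0.1727i)(0.6857) = (0.1184 - 0.1184i) ≠ 0, so the state is entangled.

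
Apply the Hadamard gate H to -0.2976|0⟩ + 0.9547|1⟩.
0.4646|0⟩ - 0.8855|1⟩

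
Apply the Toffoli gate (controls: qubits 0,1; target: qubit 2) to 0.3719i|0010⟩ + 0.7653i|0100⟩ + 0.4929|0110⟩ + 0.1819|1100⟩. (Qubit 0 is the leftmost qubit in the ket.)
0.3719i|0010⟩ + 0.7653i|0100⟩ + 0.4929|0110⟩ + 0.1819|1110⟩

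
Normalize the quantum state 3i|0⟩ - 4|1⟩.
0.6i|0⟩ - 0.8|1⟩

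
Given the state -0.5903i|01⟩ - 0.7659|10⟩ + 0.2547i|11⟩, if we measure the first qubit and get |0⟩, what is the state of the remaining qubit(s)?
-i|1⟩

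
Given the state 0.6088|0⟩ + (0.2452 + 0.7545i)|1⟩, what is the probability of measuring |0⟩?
0.3706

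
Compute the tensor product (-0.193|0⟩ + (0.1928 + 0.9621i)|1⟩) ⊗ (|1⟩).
-0.193|01⟩ + (0.1928 + 0.9621i)|11⟩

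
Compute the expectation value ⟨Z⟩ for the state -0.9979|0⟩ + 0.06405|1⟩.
0.9917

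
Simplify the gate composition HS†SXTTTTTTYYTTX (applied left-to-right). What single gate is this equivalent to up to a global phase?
H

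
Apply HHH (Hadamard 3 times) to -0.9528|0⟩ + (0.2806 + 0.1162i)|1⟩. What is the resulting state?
(-0.4753 + 0.08217i)|0⟩ + (-0.8721 - 0.08217i)|1⟩

H² = I, so H^3 = H: a single Hadamard. With (a, b) = (-0.9528, (0.2806 + 0.1162i)), H gives ((a + b)/√2, (a − b)/√2) = ((-0.4753 + 0.08217i), (-0.8721 - 0.08217i)).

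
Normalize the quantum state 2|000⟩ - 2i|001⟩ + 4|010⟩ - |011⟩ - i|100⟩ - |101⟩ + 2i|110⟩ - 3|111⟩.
0.3162|000⟩ - 0.3162i|001⟩ + 0.6325|010⟩ - 0.1581|011⟩ - 0.1581i|100⟩ - 0.1581|101⟩ + 0.3162i|110⟩ - 0.4743|111⟩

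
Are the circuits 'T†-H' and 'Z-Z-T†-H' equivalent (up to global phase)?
Yes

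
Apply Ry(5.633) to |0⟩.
-0.9476|0⟩ + 0.3194|1⟩

Ry(5.633) = [[cos(θ/2), −sin(θ/2)], [sin(θ/2), cos(θ/2)]]; θ = 5.633, cos(θ/2) ≈ -0.947621, sin(θ/2) ≈ 0.319397.
With a = amp(|0⟩) = 1 and b = amp(|1⟩) = 0:
new amp(|0⟩) = (-0.947621)·a + (-0.319397)·b = -0.9476
new amp(|1⟩) = (0.319397)·a + (-0.947621)·b = 0.3194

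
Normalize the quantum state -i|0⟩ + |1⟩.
-(1/√2)i|0⟩ + 1/√2|1⟩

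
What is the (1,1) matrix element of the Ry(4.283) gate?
-0.5402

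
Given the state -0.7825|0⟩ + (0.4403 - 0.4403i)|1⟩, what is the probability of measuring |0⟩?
0.6123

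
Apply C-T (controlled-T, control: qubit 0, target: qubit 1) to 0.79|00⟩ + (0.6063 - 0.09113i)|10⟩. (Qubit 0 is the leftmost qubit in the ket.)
0.79|00⟩ + (0.6063 - 0.09113i)|10⟩

C-T leaves the control-|0⟩ kets |00⟩, |01⟩ unchanged and applies T to qubit 1 on the control-|1⟩ pair (|10⟩, |11⟩).
T = [[1, 0], [0, (1/√2 + (1/√2)i)]].
With a = amp(|10⟩) = (0.6063 - 0.09113i) and b = amp(|11⟩) = 0:
new amp(|10⟩) = (1)·a = (0.6063 - 0.09113i)
new amp(|11⟩) = (1/√2 + (1/√2)i)·b = 0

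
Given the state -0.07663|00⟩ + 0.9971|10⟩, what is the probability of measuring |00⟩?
0.005872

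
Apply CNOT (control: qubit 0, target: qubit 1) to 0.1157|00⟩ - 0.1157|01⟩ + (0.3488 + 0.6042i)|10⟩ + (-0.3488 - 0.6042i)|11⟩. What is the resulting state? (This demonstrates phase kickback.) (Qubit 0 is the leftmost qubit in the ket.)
0.1157|00⟩ - 0.1157|01⟩ + (-0.3488 - 0.6042i)|10⟩ + (0.3488 + 0.6042i)|11⟩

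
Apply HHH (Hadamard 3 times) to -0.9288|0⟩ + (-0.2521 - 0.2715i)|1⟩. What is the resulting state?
(-0.835 - 0.192i)|0⟩ + (-0.4785 + 0.192i)|1⟩

H² = I, so H^3 = H: a single Hadamard. With (a, b) = (-0.9288, (-0.2521 - 0.2715i)), H gives ((a + b)/√2, (a − b)/√2) = ((-0.835 - 0.192i), (-0.4785 + 0.192i)).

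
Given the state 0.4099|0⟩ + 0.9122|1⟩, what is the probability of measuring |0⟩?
0.168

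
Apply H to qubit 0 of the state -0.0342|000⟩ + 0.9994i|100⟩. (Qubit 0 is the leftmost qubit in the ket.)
(-0.02418 + 0.7067i)|000⟩ + (-0.02418 - 0.7067i)|100⟩

H on qubit 0 mixes each pair of kets that differ only in qubit 0: amplitudes (a, b) of (|…0…⟩, |…1…⟩) become ((a + b)/√2, (a − b)/√2). Kets absent from the input have amplitude 0.
(|000⟩, |100⟩): (a, b) = (-0.0342, 0.9994i) → ((-0.02418 + 0.7067i), (-0.02418 - 0.7067i))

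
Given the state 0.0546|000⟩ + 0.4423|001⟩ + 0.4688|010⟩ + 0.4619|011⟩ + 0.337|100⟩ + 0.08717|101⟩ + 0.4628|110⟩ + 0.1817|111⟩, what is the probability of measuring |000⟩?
0.002981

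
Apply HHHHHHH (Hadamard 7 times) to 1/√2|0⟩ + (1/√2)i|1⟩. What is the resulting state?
(1/2 + (1/2)i)|0⟩ + (1/2 - (1/2)i)|1⟩

H² = I, so H^7 = H: a single Hadamard. With (a, b) = (1/√2, (1/√2)i), H gives ((a + b)/√2, (a − b)/√2) = ((1/2 + (1/2)i), (1/2 - (1/2)i)).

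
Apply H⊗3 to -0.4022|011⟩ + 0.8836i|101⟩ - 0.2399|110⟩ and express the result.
(-0.227 + 0.3124i)|000⟩ + (0.05738 - 0.3124i)|001⟩ + (0.227 + 0.3124i)|010⟩ + (-0.05738 - 0.3124i)|011⟩ + (-0.05738 - 0.3124i)|100⟩ + (0.227 + 0.3124i)|101⟩ + (0.05738 - 0.3124i)|110⟩ + (-0.227 + 0.3124i)|111⟩

H⊗3 gives amp(|y⟩) = (1/2√2) Σ_x (−1)^(x·y) amp(|x⟩), where x·y is the number of positions in which both x and y have a 1.
|000⟩: (-0.4022 + 0.8836i - 0.2399)/(2√2) = (-0.227 + 0.3124i)
|001⟩: (0.4022 - 0.8836i - 0.2399)/(2√2) = (0.05738 - 0.3124i)
|010⟩: (0.4022 + 0.8836i + 0.2399)/(2√2) = (0.227 + 0.3124i)
|011⟩: (-0.4022 - 0.8836i + 0.2399)/(2√2) = (-0.05738 - 0.3124i)
|100⟩: (-0.4022 - 0.8836i + 0.2399)/(2√2) = (-0.05738 - 0.3124i)
|101⟩: (0.4022 + 0.8836i + 0.2399)/(2√2) = (0.227 + 0.3124i)
|110⟩: (0.4022 - 0.8836i - 0.2399)/(2√2) = (0.05738 - 0.3124i)
|111⟩: (-0.4022 + 0.8836i - 0.2399)/(2√2) = (-0.227 + 0.3124i)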